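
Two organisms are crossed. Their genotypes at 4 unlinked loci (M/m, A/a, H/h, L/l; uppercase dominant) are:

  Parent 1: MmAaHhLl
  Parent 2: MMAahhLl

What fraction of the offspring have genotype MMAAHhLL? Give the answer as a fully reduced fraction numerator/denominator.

P(MMAAHhLL) = 1/64

MmAaHhLl gametes: MAHL×1, MAHl×1, MAhL×1, MAhl×1, MaHL×1, MaHl×1, MahL×1, Mahl×1, mAHL×1, mAHl×1, mAhL×1, mAhl×1, maHL×1, maHl×1, mahL×1, mahl×1
MMAahhLl gametes: MAhL×4, MAhl×4, MahL×4, Mahl×4
MmAaHhLl×MMAahhLl grid (16·16=256): MMAAHhLL=4 MMAAHhLl=8 MMAAHhll=4 MMAAhhLL=4 MMAAhhLl=8 MMAAhhll=4 MMAaHhLL=8 MMAaHhLl=16 MMAaHhll=8 MMAahhLL=8 MMAahhLl=16 MMAahhll=8 MMaaHhLL=4 MMaaHhLl=8 MMaaHhll=4 MMaahhLL=4 MMaahhLl=8 MMaahhll=4 MmAAHhLL=4 MmAAHhLl=8 MmAAHhll=4 MmAAhhLL=4 MmAAhhLl=8 MmAAhhll=4 MmAaHhLL=8 MmAaHhLl=16 MmAaHhll=8 MmAahhLL=8 MmAahhLl=16 MmAahhll=8 MmaaHhLL=4 MmaaHhLl=8 MmaaHhll=4 MmaahhLL=4 MmaahhLl=8 Mmaahhll=4
MMAAHhLL hits 4/256; gcd=4; 4÷4/256÷4 = 1/64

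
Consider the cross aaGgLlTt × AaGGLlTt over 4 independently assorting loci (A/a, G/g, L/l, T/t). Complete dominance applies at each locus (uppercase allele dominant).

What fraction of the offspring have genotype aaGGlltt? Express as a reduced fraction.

aaGgLlTt gametes: aGLT×2, aGLt×2, aGlT×2, aGlt×2, agLT×2, agLt×2, aglT×2, aglt×2
AaGGLlTt gametes: AGLT×2, AGLt×2, AGlT×2, AGlt×2, aGLT×2, aGLt×2, aGlT×2, aGlt×2
aaGgLlTt×AaGGLlTt grid (16·16=256): AaGGLLTT=4 AaGGLLTt=8 AaGGLLtt=4 AaGGLlTT=8 AaGGLlTt=16 AaGGLltt=8 AaGGllTT=4 AaGGllTt=8 AaGGlltt=4 AaGgLLTT=4 AaGgLLTt=8 AaGgLLtt=4 AaGgLlTT=8 AaGgLlTt=16 AaGgLltt=8 AaGgllTT=4 AaGgllTt=8 AaGglltt=4 aaGGLLTT=4 aaGGLLTt=8 aaGGLLtt=4 aaGGLlTT=8 aaGGLlTt=16 aaGGLltt=8 aaGGllTT=4 aaGGllTt=8 aaGGlltt=4 aaGgLLTT=4 aaGgLLTt=8 aaGgLLtt=4 aaGgLlTT=8 aaGgLlTt=16 aaGgLltt=8 aaGgllTT=4 aaGgllTt=8 aaGglltt=4
aaGGlltt hits 4/256; gcd=4; 4÷4/256÷4 = 1/64

P(aaGGlltt) = 1/64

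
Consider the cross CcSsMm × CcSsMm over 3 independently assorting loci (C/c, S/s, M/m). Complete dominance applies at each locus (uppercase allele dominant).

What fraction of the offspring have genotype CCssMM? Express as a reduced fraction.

P(CCssMM) = 1/64

CcSsMm gametes: CSM×1, CSm×1, CsM×1, Csm×1, cSM×1, cSm×1, csM×1, csm×1
CcSsMm gametes: CSM×1, CSm×1, CsM×1, Csm×1, cSM×1, cSm×1, csM×1, csm×1
CcSsMm×CcSsMm grid (8·8=64): CCSSMM=1 CCSSMm=2 CCSSmm=1 CCSsMM=2 CCSsMm=4 CCSsmm=2 CCssMM=1 CCssMm=2 CCssmm=1 CcSSMM=2 CcSSMm=4 CcSSmm=2 CcSsMM=4 CcSsMm=8 CcSsmm=4 CcssMM=2 CcssMm=4 Ccssmm=2 ccSSMM=1 ccSSMm=2 ccSSmm=1 ccSsMM=2 ccSsMm=4 ccSsmm=2 ccssMM=1 ccssMm=2 ccssmm=1
CCssMM hits 1/64; gcd=1; 1÷1/64÷1 = 1/64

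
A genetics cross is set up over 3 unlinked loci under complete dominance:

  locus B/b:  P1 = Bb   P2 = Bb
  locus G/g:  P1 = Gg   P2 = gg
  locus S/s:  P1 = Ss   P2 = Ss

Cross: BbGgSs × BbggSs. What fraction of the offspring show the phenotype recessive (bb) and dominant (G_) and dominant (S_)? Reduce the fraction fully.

P(bb G_ S_) = 3/32

BbGgSs gametes: BGS×1, BGs×1, BgS×1, Bgs×1, bGS×1, bGs×1, bgS×1, bgs×1
BbggSs gametes: BgS×2, Bgs×2, bgS×2, bgs×2
BbGgSs×BbggSs grid (8·8=64): BBGgSS=2 BBGgSs=4 BBGgss=2 BBggSS=2 BBggSs=4 BBggss=2 BbGgSS=4 BbGgSs=8 BbGgss=4 BbggSS=4 BbggSs=8 Bbggss=4 bbGgSS=2 bbGgSs=4 bbGgss=2 bbggSS=2 bbggSs=4 bbggss=2
bb G_ S_ hits 6/64; gcd=2; 6÷2/64÷2 = 3/32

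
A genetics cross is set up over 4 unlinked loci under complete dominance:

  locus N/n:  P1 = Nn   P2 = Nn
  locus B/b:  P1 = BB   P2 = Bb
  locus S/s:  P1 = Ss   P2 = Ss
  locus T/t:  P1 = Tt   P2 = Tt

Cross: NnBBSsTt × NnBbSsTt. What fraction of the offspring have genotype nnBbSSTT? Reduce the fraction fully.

NnBBSsTt gametes: NBST×2, NBSt×2, NBsT×2, NBst×2, nBST×2, nBSt×2, nBsT×2, nBst×2
NnBbSsTt gametes: NBST×1, NBSt×1, NBsT×1, NBst×1, NbST×1, NbSt×1, NbsT×1, Nbst×1, nBST×1, nBSt×1, nBsT×1, nBst×1, nbST×1, nbSt×1, nbsT×1, nbst×1
NnBBSsTt×NnBbSsTt grid (16·16=256): NNBBSSTT=2 NNBBSSTt=4 NNBBSStt=2 NNBBSsTT=4 NNBBSsTt=8 NNBBSstt=4 NNBBssTT=2 NNBBssTt=4 NNBBsstt=2 NNBbSSTT=2 NNBbSSTt=4 NNBbSStt=2 NNBbSsTT=4 NNBbSsTt=8 NNBbSstt=4 NNBbssTT=2 NNBbssTt=4 NNBbsstt=2 NnBBSSTT=4 NnBBSSTt=8 NnBBSStt=4 NnBBSsTT=8 NnBBSsTt=16 NnBBSstt=8 NnBBssTT=4 NnBBssTt=8 NnBBsstt=4 NnBbSSTT=4 NnBbSSTt=8 NnBbSStt=4 NnBbSsTT=8 NnBbSsTt=16 NnBbSstt=8 NnBbssTT=4 NnBbssTt=8 NnBbsstt=4 nnBBSSTT=2 nnBBSSTt=4 nnBBSStt=2 nnBBSsTT=4 nnBBSsTt=8 nnBBSstt=4 nnBBssTT=2 nnBBssTt=4 nnBBsstt=2 nnBbSSTT=2 nnBbSSTt=4 nnBbSStt=2 nnBbSsTT=4 nnBbSsTt=8 nnBbSstt=4 nnBbssTT=2 nnBbssTt=4 nnBbsstt=2
nnBbSSTT hits 2/256; gcd=2; 2÷2/256÷2 = 1/128

P(nnBbSSTT) = 1/128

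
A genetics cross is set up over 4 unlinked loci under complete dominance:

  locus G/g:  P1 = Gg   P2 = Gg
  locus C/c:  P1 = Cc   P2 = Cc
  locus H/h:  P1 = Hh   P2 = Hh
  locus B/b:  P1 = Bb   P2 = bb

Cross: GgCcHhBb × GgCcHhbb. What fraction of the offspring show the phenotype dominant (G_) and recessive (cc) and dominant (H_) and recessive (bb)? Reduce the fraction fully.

GgCcHhBb gametes: GCHB×1, GCHb×1, GChB×1, GChb×1, GcHB×1, GcHb×1, GchB×1, Gchb×1, gCHB×1, gCHb×1, gChB×1, gChb×1, gcHB×1, gcHb×1, gchB×1, gchb×1
GgCcHhbb gametes: GCHb×2, GChb×2, GcHb×2, Gchb×2, gCHb×2, gChb×2, gcHb×2, gchb×2
GgCcHhBb×GgCcHhbb grid (16·16=256): GGCCHHBb=2 GGCCHHbb=2 GGCCHhBb=4 GGCCHhbb=4 GGCChhBb=2 GGCChhbb=2 GGCcHHBb=4 GGCcHHbb=4 GGCcHhBb=8 GGCcHhbb=8 GGCchhBb=4 GGCchhbb=4 GGccHHBb=2 GGccHHbb=2 GGccHhBb=4 GGccHhbb=4 GGcchhBb=2 GGcchhbb=2 GgCCHHBb=4 GgCCHHbb=4 GgCCHhBb=8 GgCCHhbb=8 GgCChhBb=4 GgCChhbb=4 GgCcHHBb=8 GgCcHHbb=8 GgCcHhBb=16 GgCcHhbb=16 GgCchhBb=8 GgCchhbb=8 GgccHHBb=4 GgccHHbb=4 GgccHhBb=8 GgccHhbb=8 GgcchhBb=4 Ggcchhbb=4 ggCCHHBb=2 ggCCHHbb=2 ggCCHhBb=4 ggCCHhbb=4 ggCChhBb=2 ggCChhbb=2 ggCcHHBb=4 ggCcHHbb=4 ggCcHhBb=8 ggCcHhbb=8 ggCchhBb=4 ggCchhbb=4 ggccHHBb=2 ggccHHbb=2 ggccHhBb=4 ggccHhbb=4 ggcchhBb=2 ggcchhbb=2
G_ cc H_ bb hits 18/256; gcd=2; 18÷2/256÷2 = 9/128

P(G_ cc H_ bb) = 9/128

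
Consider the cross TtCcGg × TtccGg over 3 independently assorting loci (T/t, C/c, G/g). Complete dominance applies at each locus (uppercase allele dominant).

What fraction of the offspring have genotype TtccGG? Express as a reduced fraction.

P(TtccGG) = 1/16

TtCcGg gametes: TCG×1, TCg×1, TcG×1, Tcg×1, tCG×1, tCg×1, tcG×1, tcg×1
TtccGg gametes: TcG×2, Tcg×2, tcG×2, tcg×2
TtCcGg×TtccGg grid (8·8=64): TTCcGG=2 TTCcGg=4 TTCcgg=2 TTccGG=2 TTccGg=4 TTccgg=2 TtCcGG=4 TtCcGg=8 TtCcgg=4 TtccGG=4 TtccGg=8 Ttccgg=4 ttCcGG=2 ttCcGg=4 ttCcgg=2 ttccGG=2 ttccGg=4 ttccgg=2
TtccGG hits 4/64; gcd=4; 4÷4/64÷4 = 1/16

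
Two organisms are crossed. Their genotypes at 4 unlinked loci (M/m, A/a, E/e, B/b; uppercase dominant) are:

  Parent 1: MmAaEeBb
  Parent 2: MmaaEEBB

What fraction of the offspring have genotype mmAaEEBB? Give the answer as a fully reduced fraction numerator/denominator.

P(mmAaEEBB) = 1/32

MmAaEeBb gametes: MAEB×1, MAEb×1, MAeB×1, MAeb×1, MaEB×1, MaEb×1, MaeB×1, Maeb×1, mAEB×1, mAEb×1, mAeB×1, mAeb×1, maEB×1, maEb×1, maeB×1, maeb×1
MmaaEEBB gametes: MaEB×8, maEB×8
MmAaEeBb×MmaaEEBB grid (16·16=256): MMAaEEBB=8 MMAaEEBb=8 MMAaEeBB=8 MMAaEeBb=8 MMaaEEBB=8 MMaaEEBb=8 MMaaEeBB=8 MMaaEeBb=8 MmAaEEBB=16 MmAaEEBb=16 MmAaEeBB=16 MmAaEeBb=16 MmaaEEBB=16 MmaaEEBb=16 MmaaEeBB=16 MmaaEeBb=16 mmAaEEBB=8 mmAaEEBb=8 mmAaEeBB=8 mmAaEeBb=8 mmaaEEBB=8 mmaaEEBb=8 mmaaEeBB=8 mmaaEeBb=8
mmAaEEBB hits 8/256; gcd=8; 8÷8/256÷8 = 1/32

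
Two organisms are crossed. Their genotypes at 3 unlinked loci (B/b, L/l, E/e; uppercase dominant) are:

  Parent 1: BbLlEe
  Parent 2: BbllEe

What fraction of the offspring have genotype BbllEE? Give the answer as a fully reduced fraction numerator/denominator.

BbLlEe gametes: BLE×1, BLe×1, BlE×1, Ble×1, bLE×1, bLe×1, blE×1, ble×1
BbllEe gametes: BlE×2, Ble×2, blE×2, ble×2
BbLlEe×BbllEe grid (8·8=64): BBLlEE=2 BBLlEe=4 BBLlee=2 BBllEE=2 BBllEe=4 BBllee=2 BbLlEE=4 BbLlEe=8 BbLlee=4 BbllEE=4 BbllEe=8 Bbllee=4 bbLlEE=2 bbLlEe=4 bbLlee=2 bbllEE=2 bbllEe=4 bbllee=2
BbllEE hits 4/64; gcd=4; 4÷4/64÷4 = 1/16

P(BbllEE) = 1/16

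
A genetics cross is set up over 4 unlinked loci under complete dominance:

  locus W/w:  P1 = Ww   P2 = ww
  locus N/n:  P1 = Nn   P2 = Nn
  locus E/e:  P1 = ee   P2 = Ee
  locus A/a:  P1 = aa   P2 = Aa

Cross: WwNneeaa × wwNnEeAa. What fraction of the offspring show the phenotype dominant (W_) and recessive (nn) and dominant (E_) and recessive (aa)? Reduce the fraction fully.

WwNneeaa gametes: WNea×4, Wnea×4, wNea×4, wnea×4
wwNnEeAa gametes: wNEA×2, wNEa×2, wNeA×2, wNea×2, wnEA×2, wnEa×2, wneA×2, wnea×2
WwNneeaa×wwNnEeAa grid (16·16=256): WwNNEeAa=8 WwNNEeaa=8 WwNNeeAa=8 WwNNeeaa=8 WwNnEeAa=16 WwNnEeaa=16 WwNneeAa=16 WwNneeaa=16 WwnnEeAa=8 WwnnEeaa=8 WwnneeAa=8 Wwnneeaa=8 wwNNEeAa=8 wwNNEeaa=8 wwNNeeAa=8 wwNNeeaa=8 wwNnEeAa=16 wwNnEeaa=16 wwNneeAa=16 wwNneeaa=16 wwnnEeAa=8 wwnnEeaa=8 wwnneeAa=8 wwnneeaa=8
W_ nn E_ aa hits 8/256; gcd=8; 8÷8/256÷8 = 1/32

P(W_ nn E_ aa) = 1/32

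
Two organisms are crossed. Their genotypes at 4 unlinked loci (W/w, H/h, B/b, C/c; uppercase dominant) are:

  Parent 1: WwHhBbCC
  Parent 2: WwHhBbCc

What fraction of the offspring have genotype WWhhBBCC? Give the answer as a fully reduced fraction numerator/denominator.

WwHhBbCC gametes: WHBC×2, WHbC×2, WhBC×2, WhbC×2, wHBC×2, wHbC×2, whBC×2, whbC×2
WwHhBbCc gametes: WHBC×1, WHBc×1, WHbC×1, WHbc×1, WhBC×1, WhBc×1, WhbC×1, Whbc×1, wHBC×1, wHBc×1, wHbC×1, wHbc×1, whBC×1, whBc×1, whbC×1, whbc×1
WwHhBbCC×WwHhBbCc grid (16·16=256): WWHHBBCC=2 WWHHBBCc=2 WWHHBbCC=4 WWHHBbCc=4 WWHHbbCC=2 WWHHbbCc=2 WWHhBBCC=4 WWHhBBCc=4 WWHhBbCC=8 WWHhBbCc=8 WWHhbbCC=4 WWHhbbCc=4 WWhhBBCC=2 WWhhBBCc=2 WWhhBbCC=4 WWhhBbCc=4 WWhhbbCC=2 WWhhbbCc=2 WwHHBBCC=4 WwHHBBCc=4 WwHHBbCC=8 WwHHBbCc=8 WwHHbbCC=4 WwHHbbCc=4 WwHhBBCC=8 WwHhBBCc=8 WwHhBbCC=16 WwHhBbCc=16 WwHhbbCC=8 WwHhbbCc=8 WwhhBBCC=4 WwhhBBCc=4 WwhhBbCC=8 WwhhBbCc=8 WwhhbbCC=4 WwhhbbCc=4 wwHHBBCC=2 wwHHBBCc=2 wwHHBbCC=4 wwHHBbCc=4 wwHHbbCC=2 wwHHbbCc=2 wwHhBBCC=4 wwHhBBCc=4 wwHhBbCC=8 wwHhBbCc=8 wwHhbbCC=4 wwHhbbCc=4 wwhhBBCC=2 wwhhBBCc=2 wwhhBbCC=4 wwhhBbCc=4 wwhhbbCC=2 wwhhbbCc=2
WWhhBBCC hits 2/256; gcd=2; 2÷2/256÷2 = 1/128

P(WWhhBBCC) = 1/128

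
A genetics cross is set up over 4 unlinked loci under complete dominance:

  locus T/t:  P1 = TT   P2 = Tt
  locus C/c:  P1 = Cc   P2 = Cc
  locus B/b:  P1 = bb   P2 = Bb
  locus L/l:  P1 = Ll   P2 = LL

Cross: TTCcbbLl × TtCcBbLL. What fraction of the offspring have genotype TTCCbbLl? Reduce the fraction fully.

P(TTCCbbLl) = 1/32

TTCcbbLl gametes: TCbL×4, TCbl×4, TcbL×4, Tcbl×4
TtCcBbLL gametes: TCBL×2, TCbL×2, TcBL×2, TcbL×2, tCBL×2, tCbL×2, tcBL×2, tcbL×2
TTCcbbLl×TtCcBbLL grid (16·16=256): TTCCBbLL=8 TTCCBbLl=8 TTCCbbLL=8 TTCCbbLl=8 TTCcBbLL=16 TTCcBbLl=16 TTCcbbLL=16 TTCcbbLl=16 TTccBbLL=8 TTccBbLl=8 TTccbbLL=8 TTccbbLl=8 TtCCBbLL=8 TtCCBbLl=8 TtCCbbLL=8 TtCCbbLl=8 TtCcBbLL=16 TtCcBbLl=16 TtCcbbLL=16 TtCcbbLl=16 TtccBbLL=8 TtccBbLl=8 TtccbbLL=8 TtccbbLl=8
TTCCbbLl hits 8/256; gcd=8; 8÷8/256÷8 = 1/32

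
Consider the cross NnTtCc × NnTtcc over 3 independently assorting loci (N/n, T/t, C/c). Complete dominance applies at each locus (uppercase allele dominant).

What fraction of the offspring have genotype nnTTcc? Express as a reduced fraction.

NnTtCc gametes: NTC×1, NTc×1, NtC×1, Ntc×1, nTC×1, nTc×1, ntC×1, ntc×1
NnTtcc gametes: NTc×2, Ntc×2, nTc×2, ntc×2
NnTtCc×NnTtcc grid (8·8=64): NNTTCc=2 NNTTcc=2 NNTtCc=4 NNTtcc=4 NNttCc=2 NNttcc=2 NnTTCc=4 NnTTcc=4 NnTtCc=8 NnTtcc=8 NnttCc=4 Nnttcc=4 nnTTCc=2 nnTTcc=2 nnTtCc=4 nnTtcc=4 nnttCc=2 nnttcc=2
nnTTcc hits 2/64; gcd=2; 2÷2/64÷2 = 1/32

P(nnTTcc) = 1/32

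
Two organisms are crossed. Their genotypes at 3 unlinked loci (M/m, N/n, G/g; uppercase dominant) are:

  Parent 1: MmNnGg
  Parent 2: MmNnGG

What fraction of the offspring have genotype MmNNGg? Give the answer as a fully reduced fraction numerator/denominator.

MmNnGg gametes: MNG×1, MNg×1, MnG×1, Mng×1, mNG×1, mNg×1, mnG×1, mng×1
MmNnGG gametes: MNG×2, MnG×2, mNG×2, mnG×2
MmNnGg×MmNnGG grid (8·8=64): MMNNGG=2 MMNNGg=2 MMNnGG=4 MMNnGg=4 MMnnGG=2 MMnnGg=2 MmNNGG=4 MmNNGg=4 MmNnGG=8 MmNnGg=8 MmnnGG=4 MmnnGg=4 mmNNGG=2 mmNNGg=2 mmNnGG=4 mmNnGg=4 mmnnGG=2 mmnnGg=2
MmNNGg hits 4/64; gcd=4; 4÷4/64÷4 = 1/16

P(MmNNGg) = 1/16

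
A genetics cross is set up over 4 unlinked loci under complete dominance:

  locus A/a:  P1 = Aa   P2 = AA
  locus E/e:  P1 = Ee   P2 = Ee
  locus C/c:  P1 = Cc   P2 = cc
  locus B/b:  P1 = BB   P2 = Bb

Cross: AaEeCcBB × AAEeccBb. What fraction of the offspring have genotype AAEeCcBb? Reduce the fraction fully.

P(AAEeCcBb) = 1/16

AaEeCcBB gametes: AECB×2, AEcB×2, AeCB×2, AecB×2, aECB×2, aEcB×2, aeCB×2, aecB×2
AAEeccBb gametes: AEcB×4, AEcb×4, AecB×4, Aecb×4
AaEeCcBB×AAEeccBb grid (16·16=256): AAEECcBB=8 AAEECcBb=8 AAEEccBB=8 AAEEccBb=8 AAEeCcBB=16 AAEeCcBb=16 AAEeccBB=16 AAEeccBb=16 AAeeCcBB=8 AAeeCcBb=8 AAeeccBB=8 AAeeccBb=8 AaEECcBB=8 AaEECcBb=8 AaEEccBB=8 AaEEccBb=8 AaEeCcBB=16 AaEeCcBb=16 AaEeccBB=16 AaEeccBb=16 AaeeCcBB=8 AaeeCcBb=8 AaeeccBB=8 AaeeccBb=8
AAEeCcBb hits 16/256; gcd=16; 16÷16/256÷16 = 1/16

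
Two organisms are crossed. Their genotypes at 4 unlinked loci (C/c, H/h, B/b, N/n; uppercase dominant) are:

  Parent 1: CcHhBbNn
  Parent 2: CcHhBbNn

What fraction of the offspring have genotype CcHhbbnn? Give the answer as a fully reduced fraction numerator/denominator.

P(CcHhbbnn) = 1/64

CcHhBbNn gametes: CHBN×1, CHBn×1, CHbN×1, CHbn×1, ChBN×1, ChBn×1, ChbN×1, Chbn×1, cHBN×1, cHBn×1, cHbN×1, cHbn×1, chBN×1, chBn×1, chbN×1, chbn×1
CcHhBbNn gametes: CHBN×1, CHBn×1, CHbN×1, CHbn×1, ChBN×1, ChBn×1, ChbN×1, Chbn×1, cHBN×1, cHBn×1, cHbN×1, cHbn×1, chBN×1, chBn×1, chbN×1, chbn×1
CcHhBbNn×CcHhBbNn grid (16·16=256): CCHHBBNN=1 CCHHBBNn=2 CCHHBBnn=1 CCHHBbNN=2 CCHHBbNn=4 CCHHBbnn=2 CCHHbbNN=1 CCHHbbNn=2 CCHHbbnn=1 CCHhBBNN=2 CCHhBBNn=4 CCHhBBnn=2 CCHhBbNN=4 CCHhBbNn=8 CCHhBbnn=4 CCHhbbNN=2 CCHhbbNn=4 CCHhbbnn=2 CChhBBNN=1 CChhBBNn=2 CChhBBnn=1 CChhBbNN=2 CChhBbNn=4 CChhBbnn=2 CChhbbNN=1 CChhbbNn=2 CChhbbnn=1 CcHHBBNN=2 CcHHBBNn=4 CcHHBBnn=2 CcHHBbNN=4 CcHHBbNn=8 CcHHBbnn=4 CcHHbbNN=2 CcHHbbNn=4 CcHHbbnn=2 CcHhBBNN=4 CcHhBBNn=8 CcHhBBnn=4 CcHhBbNN=8 CcHhBbNn=16 CcHhBbnn=8 CcHhbbNN=4 CcHhbbNn=8 CcHhbbnn=4 CchhBBNN=2 CchhBBNn=4 CchhBBnn=2 CchhBbNN=4 CchhBbNn=8 CchhBbnn=4 CchhbbNN=2 CchhbbNn=4 Cchhbbnn=2 ccHHBBNN=1 ccHHBBNn=2 ccHHBBnn=1 ccHHBbNN=2 ccHHBbNn=4 ccHHBbnn=2 ccHHbbNN=1 ccHHbbNn=2 ccHHbbnn=1 ccHhBBNN=2 ccHhBBNn=4 ccHhBBnn=2 ccHhBbNN=4 ccHhBbNn=8 ccHhBbnn=4 ccHhbbNN=2 ccHhbbNn=4 ccHhbbnn=2 cchhBBNN=1 cchhBBNn=2 cchhBBnn=1 cchhBbNN=2 cchhBbNn=4 cchhBbnn=2 cchhbbNN=1 cchhbbNn=2 cchhbbnn=1
CcHhbbnn hits 4/256; gcd=4; 4÷4/256÷4 = 1/64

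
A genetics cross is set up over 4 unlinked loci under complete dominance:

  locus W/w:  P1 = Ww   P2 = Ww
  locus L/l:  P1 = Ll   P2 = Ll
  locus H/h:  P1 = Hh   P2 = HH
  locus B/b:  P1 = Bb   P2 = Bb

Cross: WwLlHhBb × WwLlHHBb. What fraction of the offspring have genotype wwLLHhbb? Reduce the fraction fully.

WwLlHhBb gametes: WLHB×1, WLHb×1, WLhB×1, WLhb×1, WlHB×1, WlHb×1, WlhB×1, Wlhb×1, wLHB×1, wLHb×1, wLhB×1, wLhb×1, wlHB×1, wlHb×1, wlhB×1, wlhb×1
WwLlHHBb gametes: WLHB×2, WLHb×2, WlHB×2, WlHb×2, wLHB×2, wLHb×2, wlHB×2, wlHb×2
WwLlHhBb×WwLlHHBb grid (16·16=256): WWLLHHBB=2 WWLLHHBb=4 WWLLHHbb=2 WWLLHhBB=2 WWLLHhBb=4 WWLLHhbb=2 WWLlHHBB=4 WWLlHHBb=8 WWLlHHbb=4 WWLlHhBB=4 WWLlHhBb=8 WWLlHhbb=4 WWllHHBB=2 WWllHHBb=4 WWllHHbb=2 WWllHhBB=2 WWllHhBb=4 WWllHhbb=2 WwLLHHBB=4 WwLLHHBb=8 WwLLHHbb=4 WwLLHhBB=4 WwLLHhBb=8 WwLLHhbb=4 WwLlHHBB=8 WwLlHHBb=16 WwLlHHbb=8 WwLlHhBB=8 WwLlHhBb=16 WwLlHhbb=8 WwllHHBB=4 WwllHHBb=8 WwllHHbb=4 WwllHhBB=4 WwllHhBb=8 WwllHhbb=4 wwLLHHBB=2 wwLLHHBb=4 wwLLHHbb=2 wwLLHhBB=2 wwLLHhBb=4 wwLLHhbb=2 wwLlHHBB=4 wwLlHHBb=8 wwLlHHbb=4 wwLlHhBB=4 wwLlHhBb=8 wwLlHhbb=4 wwllHHBB=2 wwllHHBb=4 wwllHHbb=2 wwllHhBB=2 wwllHhBb=4 wwllHhbb=2
wwLLHhbb hits 2/256; gcd=2; 2÷2/256÷2 = 1/128

P(wwLLHhbb) = 1/128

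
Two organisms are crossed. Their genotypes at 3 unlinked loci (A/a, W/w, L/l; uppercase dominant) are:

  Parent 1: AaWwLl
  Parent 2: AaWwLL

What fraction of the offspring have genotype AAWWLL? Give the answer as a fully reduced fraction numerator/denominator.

P(AAWWLL) = 1/32

AaWwLl gametes: AWL×1, AWl×1, AwL×1, Awl×1, aWL×1, aWl×1, awL×1, awl×1
AaWwLL gametes: AWL×2, AwL×2, aWL×2, awL×2
AaWwLl×AaWwLL grid (8·8=64): AAWWLL=2 AAWWLl=2 AAWwLL=4 AAWwLl=4 AAwwLL=2 AAwwLl=2 AaWWLL=4 AaWWLl=4 AaWwLL=8 AaWwLl=8 AawwLL=4 AawwLl=4 aaWWLL=2 aaWWLl=2 aaWwLL=4 aaWwLl=4 aawwLL=2 aawwLl=2
AAWWLL hits 2/64; gcd=2; 2÷2/64÷2 = 1/32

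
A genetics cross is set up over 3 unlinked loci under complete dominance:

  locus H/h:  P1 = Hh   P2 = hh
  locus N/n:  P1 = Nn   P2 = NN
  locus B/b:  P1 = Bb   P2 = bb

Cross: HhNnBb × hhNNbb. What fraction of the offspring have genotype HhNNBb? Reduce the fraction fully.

P(HhNNBb) = 1/8

HhNnBb gametes: HNB×1, HNb×1, HnB×1, Hnb×1, hNB×1, hNb×1, hnB×1, hnb×1
hhNNbb gametes: hNb×8
HhNnBb×hhNNbb grid (8·8=64): HhNNBb=8 HhNNbb=8 HhNnBb=8 HhNnbb=8 hhNNBb=8 hhNNbb=8 hhNnBb=8 hhNnbb=8
HhNNBb hits 8/64; gcd=8; 8÷8/64÷8 = 1/8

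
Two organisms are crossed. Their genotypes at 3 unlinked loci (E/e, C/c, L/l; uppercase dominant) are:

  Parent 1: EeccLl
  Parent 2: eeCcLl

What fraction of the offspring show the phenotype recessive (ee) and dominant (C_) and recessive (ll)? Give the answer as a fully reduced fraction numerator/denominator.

P(ee C_ ll) = 1/16

EeccLl gametes: EcL×2, Ecl×2, ecL×2, ecl×2
eeCcLl gametes: eCL×2, eCl×2, ecL×2, ecl×2
EeccLl×eeCcLl grid (8·8=64): EeCcLL=4 EeCcLl=8 EeCcll=4 EeccLL=4 EeccLl=8 Eeccll=4 eeCcLL=4 eeCcLl=8 eeCcll=4 eeccLL=4 eeccLl=8 eeccll=4
ee C_ ll hits 4/64; gcd=4; 4÷4/64÷4 = 1/16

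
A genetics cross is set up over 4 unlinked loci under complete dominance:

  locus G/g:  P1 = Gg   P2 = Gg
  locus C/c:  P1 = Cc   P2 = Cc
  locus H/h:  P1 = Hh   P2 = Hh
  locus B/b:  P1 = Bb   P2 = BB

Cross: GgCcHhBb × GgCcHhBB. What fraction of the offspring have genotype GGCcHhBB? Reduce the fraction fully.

P(GGCcHhBB) = 1/32

GgCcHhBb gametes: GCHB×1, GCHb×1, GChB×1, GChb×1, GcHB×1, GcHb×1, GchB×1, Gchb×1, gCHB×1, gCHb×1, gChB×1, gChb×1, gcHB×1, gcHb×1, gchB×1, gchb×1
GgCcHhBB gametes: GCHB×2, GChB×2, GcHB×2, GchB×2, gCHB×2, gChB×2, gcHB×2, gchB×2
GgCcHhBb×GgCcHhBB grid (16·16=256): GGCCHHBB=2 GGCCHHBb=2 GGCCHhBB=4 GGCCHhBb=4 GGCChhBB=2 GGCChhBb=2 GGCcHHBB=4 GGCcHHBb=4 GGCcHhBB=8 GGCcHhBb=8 GGCchhBB=4 GGCchhBb=4 GGccHHBB=2 GGccHHBb=2 GGccHhBB=4 GGccHhBb=4 GGcchhBB=2 GGcchhBb=2 GgCCHHBB=4 GgCCHHBb=4 GgCCHhBB=8 GgCCHhBb=8 GgCChhBB=4 GgCChhBb=4 GgCcHHBB=8 GgCcHHBb=8 GgCcHhBB=16 GgCcHhBb=16 GgCchhBB=8 GgCchhBb=8 GgccHHBB=4 GgccHHBb=4 GgccHhBB=8 GgccHhBb=8 GgcchhBB=4 GgcchhBb=4 ggCCHHBB=2 ggCCHHBb=2 ggCCHhBB=4 ggCCHhBb=4 ggCChhBB=2 ggCChhBb=2 ggCcHHBB=4 ggCcHHBb=4 ggCcHhBB=8 ggCcHhBb=8 ggCchhBB=4 ggCchhBb=4 ggccHHBB=2 ggccHHBb=2 ggccHhBB=4 ggccHhBb=4 ggcchhBB=2 ggcchhBb=2
GGCcHhBB hits 8/256; gcd=8; 8÷8/256÷8 = 1/32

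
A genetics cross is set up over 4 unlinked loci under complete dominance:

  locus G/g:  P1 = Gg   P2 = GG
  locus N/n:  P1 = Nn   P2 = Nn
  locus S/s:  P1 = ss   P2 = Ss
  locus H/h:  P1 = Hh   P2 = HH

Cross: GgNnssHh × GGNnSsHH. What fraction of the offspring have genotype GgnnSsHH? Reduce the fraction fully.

P(GgnnSsHH) = 1/32

GgNnssHh gametes: GNsH×2, GNsh×2, GnsH×2, Gnsh×2, gNsH×2, gNsh×2, gnsH×2, gnsh×2
GGNnSsHH gametes: GNSH×4, GNsH×4, GnSH×4, GnsH×4
GgNnssHh×GGNnSsHH grid (16·16=256): GGNNSsHH=8 GGNNSsHh=8 GGNNssHH=8 GGNNssHh=8 GGNnSsHH=16 GGNnSsHh=16 GGNnssHH=16 GGNnssHh=16 GGnnSsHH=8 GGnnSsHh=8 GGnnssHH=8 GGnnssHh=8 GgNNSsHH=8 GgNNSsHh=8 GgNNssHH=8 GgNNssHh=8 GgNnSsHH=16 GgNnSsHh=16 GgNnssHH=16 GgNnssHh=16 GgnnSsHH=8 GgnnSsHh=8 GgnnssHH=8 GgnnssHh=8
GgnnSsHH hits 8/256; gcd=8; 8÷8/256÷8 = 1/32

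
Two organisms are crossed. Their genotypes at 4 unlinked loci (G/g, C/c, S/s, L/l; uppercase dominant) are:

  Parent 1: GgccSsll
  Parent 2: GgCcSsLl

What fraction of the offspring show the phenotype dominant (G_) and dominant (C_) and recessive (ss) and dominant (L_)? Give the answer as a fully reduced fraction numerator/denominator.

P(G_ C_ ss L_) = 3/64

GgccSsll gametes: GcSl×4, Gcsl×4, gcSl×4, gcsl×4
GgCcSsLl gametes: GCSL×1, GCSl×1, GCsL×1, GCsl×1, GcSL×1, GcSl×1, GcsL×1, Gcsl×1, gCSL×1, gCSl×1, gCsL×1, gCsl×1, gcSL×1, gcSl×1, gcsL×1, gcsl×1
GgccSsll×GgCcSsLl grid (16·16=256): GGCcSSLl=4 GGCcSSll=4 GGCcSsLl=8 GGCcSsll=8 GGCcssLl=4 GGCcssll=4 GGccSSLl=4 GGccSSll=4 GGccSsLl=8 GGccSsll=8 GGccssLl=4 GGccssll=4 GgCcSSLl=8 GgCcSSll=8 GgCcSsLl=16 GgCcSsll=16 GgCcssLl=8 GgCcssll=8 GgccSSLl=8 GgccSSll=8 GgccSsLl=16 GgccSsll=16 GgccssLl=8 Ggccssll=8 ggCcSSLl=4 ggCcSSll=4 ggCcSsLl=8 ggCcSsll=8 ggCcssLl=4 ggCcssll=4 ggccSSLl=4 ggccSSll=4 ggccSsLl=8 ggccSsll=8 ggccssLl=4 ggccssll=4
G_ C_ ss L_ hits 12/256; gcd=4; 12÷4/256÷4 = 3/64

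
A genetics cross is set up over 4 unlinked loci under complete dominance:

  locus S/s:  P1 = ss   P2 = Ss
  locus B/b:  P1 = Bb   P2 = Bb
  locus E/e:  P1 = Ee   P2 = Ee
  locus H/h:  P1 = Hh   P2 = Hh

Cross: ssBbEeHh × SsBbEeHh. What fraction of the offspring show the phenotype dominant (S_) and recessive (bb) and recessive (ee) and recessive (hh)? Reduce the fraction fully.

P(S_ bb ee hh) = 1/128

ssBbEeHh gametes: sBEH×2, sBEh×2, sBeH×2, sBeh×2, sbEH×2, sbEh×2, sbeH×2, sbeh×2
SsBbEeHh gametes: SBEH×1, SBEh×1, SBeH×1, SBeh×1, SbEH×1, SbEh×1, SbeH×1, Sbeh×1, sBEH×1, sBEh×1, sBeH×1, sBeh×1, sbEH×1, sbEh×1, sbeH×1, sbeh×1
ssBbEeHh×SsBbEeHh grid (16·16=256): SsBBEEHH=2 SsBBEEHh=4 SsBBEEhh=2 SsBBEeHH=4 SsBBEeHh=8 SsBBEehh=4 SsBBeeHH=2 SsBBeeHh=4 SsBBeehh=2 SsBbEEHH=4 SsBbEEHh=8 SsBbEEhh=4 SsBbEeHH=8 SsBbEeHh=16 SsBbEehh=8 SsBbeeHH=4 SsBbeeHh=8 SsBbeehh=4 SsbbEEHH=2 SsbbEEHh=4 SsbbEEhh=2 SsbbEeHH=4 SsbbEeHh=8 SsbbEehh=4 SsbbeeHH=2 SsbbeeHh=4 Ssbbeehh=2 ssBBEEHH=2 ssBBEEHh=4 ssBBEEhh=2 ssBBEeHH=4 ssBBEeHh=8 ssBBEehh=4 ssBBeeHH=2 ssBBeeHh=4 ssBBeehh=2 ssBbEEHH=4 ssBbEEHh=8 ssBbEEhh=4 ssBbEeHH=8 ssBbEeHh=16 ssBbEehh=8 ssBbeeHH=4 ssBbeeHh=8 ssBbeehh=4 ssbbEEHH=2 ssbbEEHh=4 ssbbEEhh=2 ssbbEeHH=4 ssbbEeHh=8 ssbbEehh=4 ssbbeeHH=2 ssbbeeHh=4 ssbbeehh=2
S_ bb ee hh hits 2/256; gcd=2; 2÷2/256÷2 = 1/128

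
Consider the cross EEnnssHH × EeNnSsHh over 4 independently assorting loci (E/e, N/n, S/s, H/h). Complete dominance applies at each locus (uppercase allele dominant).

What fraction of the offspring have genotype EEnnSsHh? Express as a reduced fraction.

P(EEnnSsHh) = 1/16

EEnnssHH gametes: EnsH×16
EeNnSsHh gametes: ENSH×1, ENSh×1, ENsH×1, ENsh×1, EnSH×1, EnSh×1, EnsH×1, Ensh×1, eNSH×1, eNSh×1, eNsH×1, eNsh×1, enSH×1, enSh×1, ensH×1, ensh×1
EEnnssHH×EeNnSsHh grid (16·16=256): EENnSsHH=16 EENnSsHh=16 EENnssHH=16 EENnssHh=16 EEnnSsHH=16 EEnnSsHh=16 EEnnssHH=16 EEnnssHh=16 EeNnSsHH=16 EeNnSsHh=16 EeNnssHH=16 EeNnssHh=16 EennSsHH=16 EennSsHh=16 EennssHH=16 EennssHh=16
EEnnSsHh hits 16/256; gcd=16; 16÷16/256÷16 = 1/16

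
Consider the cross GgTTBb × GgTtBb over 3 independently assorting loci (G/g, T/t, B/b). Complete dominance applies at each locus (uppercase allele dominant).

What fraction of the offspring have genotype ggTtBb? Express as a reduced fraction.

P(ggTtBb) = 1/16

GgTTBb gametes: GTB×2, GTb×2, gTB×2, gTb×2
GgTtBb gametes: GTB×1, GTb×1, GtB×1, Gtb×1, gTB×1, gTb×1, gtB×1, gtb×1
GgTTBb×GgTtBb grid (8·8=64): GGTTBB=2 GGTTBb=4 GGTTbb=2 GGTtBB=2 GGTtBb=4 GGTtbb=2 GgTTBB=4 GgTTBb=8 GgTTbb=4 GgTtBB=4 GgTtBb=8 GgTtbb=4 ggTTBB=2 ggTTBb=4 ggTTbb=2 ggTtBB=2 ggTtBb=4 ggTtbb=2
ggTtBb hits 4/64; gcd=4; 4÷4/64÷4 = 1/16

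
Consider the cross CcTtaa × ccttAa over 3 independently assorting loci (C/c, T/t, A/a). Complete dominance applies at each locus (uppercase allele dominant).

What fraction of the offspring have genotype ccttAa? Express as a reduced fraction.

P(ccttAa) = 1/8

CcTtaa gametes: CTa×2, Cta×2, cTa×2, cta×2
ccttAa gametes: ctA×4, cta×4
CcTtaa×ccttAa grid (8·8=64): CcTtAa=8 CcTtaa=8 CcttAa=8 Ccttaa=8 ccTtAa=8 ccTtaa=8 ccttAa=8 ccttaa=8
ccttAa hits 8/64; gcd=8; 8÷8/64÷8 = 1/8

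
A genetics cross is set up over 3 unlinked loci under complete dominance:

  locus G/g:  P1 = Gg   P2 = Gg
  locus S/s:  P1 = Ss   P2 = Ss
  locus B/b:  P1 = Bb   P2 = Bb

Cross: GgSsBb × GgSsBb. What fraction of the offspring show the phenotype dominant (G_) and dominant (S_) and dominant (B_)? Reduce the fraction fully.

GgSsBb gametes: GSB×1, GSb×1, GsB×1, Gsb×1, gSB×1, gSb×1, gsB×1, gsb×1
GgSsBb gametes: GSB×1, GSb×1, GsB×1, Gsb×1, gSB×1, gSb×1, gsB×1, gsb×1
GgSsBb×GgSsBb grid (8·8=64): GGSSBB=1 GGSSBb=2 GGSSbb=1 GGSsBB=2 GGSsBb=4 GGSsbb=2 GGssBB=1 GGssBb=2 GGssbb=1 GgSSBB=2 GgSSBb=4 GgSSbb=2 GgSsBB=4 GgSsBb=8 GgSsbb=4 GgssBB=2 GgssBb=4 Ggssbb=2 ggSSBB=1 ggSSBb=2 ggSSbb=1 ggSsBB=2 ggSsBb=4 ggSsbb=2 ggssBB=1 ggssBb=2 ggssbb=1
G_ S_ B_ hits 27/64; gcd=1; 27÷1/64÷1 = 27/64

P(G_ S_ B_) = 27/64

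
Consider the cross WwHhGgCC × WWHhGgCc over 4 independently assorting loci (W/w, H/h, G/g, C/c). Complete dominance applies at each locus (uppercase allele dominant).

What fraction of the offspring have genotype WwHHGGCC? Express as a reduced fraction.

WwHhGgCC gametes: WHGC×2, WHgC×2, WhGC×2, WhgC×2, wHGC×2, wHgC×2, whGC×2, whgC×2
WWHhGgCc gametes: WHGC×2, WHGc×2, WHgC×2, WHgc×2, WhGC×2, WhGc×2, WhgC×2, Whgc×2
WwHhGgCC×WWHhGgCc grid (16·16=256): WWHHGGCC=4 WWHHGGCc=4 WWHHGgCC=8 WWHHGgCc=8 WWHHggCC=4 WWHHggCc=4 WWHhGGCC=8 WWHhGGCc=8 WWHhGgCC=16 WWHhGgCc=16 WWHhggCC=8 WWHhggCc=8 WWhhGGCC=4 WWhhGGCc=4 WWhhGgCC=8 WWhhGgCc=8 WWhhggCC=4 WWhhggCc=4 WwHHGGCC=4 WwHHGGCc=4 WwHHGgCC=8 WwHHGgCc=8 WwHHggCC=4 WwHHggCc=4 WwHhGGCC=8 WwHhGGCc=8 WwHhGgCC=16 WwHhGgCc=16 WwHhggCC=8 WwHhggCc=8 WwhhGGCC=4 WwhhGGCc=4 WwhhGgCC=8 WwhhGgCc=8 WwhhggCC=4 WwhhggCc=4
WwHHGGCC hits 4/256; gcd=4; 4÷4/256÷4 = 1/64

P(WwHHGGCC) = 1/64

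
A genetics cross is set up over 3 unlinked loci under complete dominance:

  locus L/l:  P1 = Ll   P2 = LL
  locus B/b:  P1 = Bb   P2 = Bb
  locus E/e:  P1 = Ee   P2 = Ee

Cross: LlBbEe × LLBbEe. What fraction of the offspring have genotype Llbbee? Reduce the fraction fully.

LlBbEe gametes: LBE×1, LBe×1, LbE×1, Lbe×1, lBE×1, lBe×1, lbE×1, lbe×1
LLBbEe gametes: LBE×2, LBe×2, LbE×2, Lbe×2
LlBbEe×LLBbEe grid (8·8=64): LLBBEE=2 LLBBEe=4 LLBBee=2 LLBbEE=4 LLBbEe=8 LLBbee=4 LLbbEE=2 LLbbEe=4 LLbbee=2 LlBBEE=2 LlBBEe=4 LlBBee=2 LlBbEE=4 LlBbEe=8 LlBbee=4 LlbbEE=2 LlbbEe=4 Llbbee=2
Llbbee hits 2/64; gcd=2; 2÷2/64÷2 = 1/32

P(Llbbee) = 1/32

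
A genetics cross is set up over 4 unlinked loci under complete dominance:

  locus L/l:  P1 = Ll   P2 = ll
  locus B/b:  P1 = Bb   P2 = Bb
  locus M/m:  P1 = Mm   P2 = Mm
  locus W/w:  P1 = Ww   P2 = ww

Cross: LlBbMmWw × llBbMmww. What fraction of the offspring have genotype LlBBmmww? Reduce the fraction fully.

LlBbMmWw gametes: LBMW×1, LBMw×1, LBmW×1, LBmw×1, LbMW×1, LbMw×1, LbmW×1, Lbmw×1, lBMW×1, lBMw×1, lBmW×1, lBmw×1, lbMW×1, lbMw×1, lbmW×1, lbmw×1
llBbMmww gametes: lBMw×4, lBmw×4, lbMw×4, lbmw×4
LlBbMmWw×llBbMmww grid (16·16=256): LlBBMMWw=4 LlBBMMww=4 LlBBMmWw=8 LlBBMmww=8 LlBBmmWw=4 LlBBmmww=4 LlBbMMWw=8 LlBbMMww=8 LlBbMmWw=16 LlBbMmww=16 LlBbmmWw=8 LlBbmmww=8 LlbbMMWw=4 LlbbMMww=4 LlbbMmWw=8 LlbbMmww=8 LlbbmmWw=4 Llbbmmww=4 llBBMMWw=4 llBBMMww=4 llBBMmWw=8 llBBMmww=8 llBBmmWw=4 llBBmmww=4 llBbMMWw=8 llBbMMww=8 llBbMmWw=16 llBbMmww=16 llBbmmWw=8 llBbmmww=8 llbbMMWw=4 llbbMMww=4 llbbMmWw=8 llbbMmww=8 llbbmmWw=4 llbbmmww=4
LlBBmmww hits 4/256; gcd=4; 4÷4/256÷4 = 1/64

P(LlBBmmww) = 1/64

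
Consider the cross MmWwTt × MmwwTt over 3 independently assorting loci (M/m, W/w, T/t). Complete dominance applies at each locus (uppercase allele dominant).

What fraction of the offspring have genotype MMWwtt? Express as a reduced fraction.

MmWwTt gametes: MWT×1, MWt×1, MwT×1, Mwt×1, mWT×1, mWt×1, mwT×1, mwt×1
MmwwTt gametes: MwT×2, Mwt×2, mwT×2, mwt×2
MmWwTt×MmwwTt grid (8·8=64): MMWwTT=2 MMWwTt=4 MMWwtt=2 MMwwTT=2 MMwwTt=4 MMwwtt=2 MmWwTT=4 MmWwTt=8 MmWwtt=4 MmwwTT=4 MmwwTt=8 Mmwwtt=4 mmWwTT=2 mmWwTt=4 mmWwtt=2 mmwwTT=2 mmwwTt=4 mmwwtt=2
MMWwtt hits 2/64; gcd=2; 2÷2/64÷2 = 1/32

P(MMWwtt) = 1/32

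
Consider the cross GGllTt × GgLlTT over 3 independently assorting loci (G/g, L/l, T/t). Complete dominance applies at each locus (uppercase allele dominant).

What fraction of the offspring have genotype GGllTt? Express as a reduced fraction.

P(GGllTt) = 1/8

GGllTt gametes: GlT×4, Glt×4
GgLlTT gametes: GLT×2, GlT×2, gLT×2, glT×2
GGllTt×GgLlTT grid (8·8=64): GGLlTT=8 GGLlTt=8 GGllTT=8 GGllTt=8 GgLlTT=8 GgLlTt=8 GgllTT=8 GgllTt=8
GGllTt hits 8/64; gcd=8; 8÷8/64÷8 = 1/8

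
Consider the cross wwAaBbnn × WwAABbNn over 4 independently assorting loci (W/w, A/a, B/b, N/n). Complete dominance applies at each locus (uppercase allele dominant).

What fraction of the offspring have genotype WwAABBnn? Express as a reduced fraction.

wwAaBbnn gametes: wABn×4, wAbn×4, waBn×4, wabn×4
WwAABbNn gametes: WABN×2, WABn×2, WAbN×2, WAbn×2, wABN×2, wABn×2, wAbN×2, wAbn×2
wwAaBbnn×WwAABbNn grid (16·16=256): WwAABBNn=8 WwAABBnn=8 WwAABbNn=16 WwAABbnn=16 WwAAbbNn=8 WwAAbbnn=8 WwAaBBNn=8 WwAaBBnn=8 WwAaBbNn=16 WwAaBbnn=16 WwAabbNn=8 WwAabbnn=8 wwAABBNn=8 wwAABBnn=8 wwAABbNn=16 wwAABbnn=16 wwAAbbNn=8 wwAAbbnn=8 wwAaBBNn=8 wwAaBBnn=8 wwAaBbNn=16 wwAaBbnn=16 wwAabbNn=8 wwAabbnn=8
WwAABBnn hits 8/256; gcd=8; 8÷8/256÷8 = 1/32

P(WwAABBnn) = 1/32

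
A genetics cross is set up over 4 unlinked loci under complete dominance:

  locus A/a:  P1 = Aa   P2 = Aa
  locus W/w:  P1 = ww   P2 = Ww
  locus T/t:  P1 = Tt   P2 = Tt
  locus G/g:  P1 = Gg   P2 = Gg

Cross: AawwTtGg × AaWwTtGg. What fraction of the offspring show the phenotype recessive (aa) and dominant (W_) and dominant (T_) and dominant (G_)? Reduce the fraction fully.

AawwTtGg gametes: AwTG×2, AwTg×2, AwtG×2, Awtg×2, awTG×2, awTg×2, awtG×2, awtg×2
AaWwTtGg gametes: AWTG×1, AWTg×1, AWtG×1, AWtg×1, AwTG×1, AwTg×1, AwtG×1, Awtg×1, aWTG×1, aWTg×1, aWtG×1, aWtg×1, awTG×1, awTg×1, awtG×1, awtg×1
AawwTtGg×AaWwTtGg grid (16·16=256): AAWwTTGG=2 AAWwTTGg=4 AAWwTTgg=2 AAWwTtGG=4 AAWwTtGg=8 AAWwTtgg=4 AAWwttGG=2 AAWwttGg=4 AAWwttgg=2 AAwwTTGG=2 AAwwTTGg=4 AAwwTTgg=2 AAwwTtGG=4 AAwwTtGg=8 AAwwTtgg=4 AAwwttGG=2 AAwwttGg=4 AAwwttgg=2 AaWwTTGG=4 AaWwTTGg=8 AaWwTTgg=4 AaWwTtGG=8 AaWwTtGg=16 AaWwTtgg=8 AaWwttGG=4 AaWwttGg=8 AaWwttgg=4 AawwTTGG=4 AawwTTGg=8 AawwTTgg=4 AawwTtGG=8 AawwTtGg=16 AawwTtgg=8 AawwttGG=4 AawwttGg=8 Aawwttgg=4 aaWwTTGG=2 aaWwTTGg=4 aaWwTTgg=2 aaWwTtGG=4 aaWwTtGg=8 aaWwTtgg=4 aaWwttGG=2 aaWwttGg=4 aaWwttgg=2 aawwTTGG=2 aawwTTGg=4 aawwTTgg=2 aawwTtGG=4 aawwTtGg=8 aawwTtgg=4 aawwttGG=2 aawwttGg=4 aawwttgg=2
aa W_ T_ G_ hits 18/256; gcd=2; 18÷2/256÷2 = 9/128

P(aa W_ T_ G_) = 9/128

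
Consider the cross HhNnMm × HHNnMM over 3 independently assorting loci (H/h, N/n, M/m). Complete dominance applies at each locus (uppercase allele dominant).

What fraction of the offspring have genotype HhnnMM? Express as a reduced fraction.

HhNnMm gametes: HNM×1, HNm×1, HnM×1, Hnm×1, hNM×1, hNm×1, hnM×1, hnm×1
HHNnMM gametes: HNM×4, HnM×4
HhNnMm×HHNnMM grid (8·8=64): HHNNMM=4 HHNNMm=4 HHNnMM=8 HHNnMm=8 HHnnMM=4 HHnnMm=4 HhNNMM=4 HhNNMm=4 HhNnMM=8 HhNnMm=8 HhnnMM=4 HhnnMm=4
HhnnMM hits 4/64; gcd=4; 4÷4/64÷4 = 1/16

P(HhnnMM) = 1/16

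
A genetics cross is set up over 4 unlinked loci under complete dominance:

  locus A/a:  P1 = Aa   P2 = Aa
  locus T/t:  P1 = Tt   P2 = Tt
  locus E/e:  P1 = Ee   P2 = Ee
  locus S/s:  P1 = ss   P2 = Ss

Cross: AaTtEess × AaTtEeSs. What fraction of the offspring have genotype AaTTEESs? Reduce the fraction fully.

P(AaTTEESs) = 1/64

AaTtEess gametes: ATEs×2, ATes×2, AtEs×2, Ates×2, aTEs×2, aTes×2, atEs×2, ates×2
AaTtEeSs gametes: ATES×1, ATEs×1, ATeS×1, ATes×1, AtES×1, AtEs×1, AteS×1, Ates×1, aTES×1, aTEs×1, aTeS×1, aTes×1, atES×1, atEs×1, ateS×1, ates×1
AaTtEess×AaTtEeSs grid (16·16=256): AATTEESs=2 AATTEEss=2 AATTEeSs=4 AATTEess=4 AATTeeSs=2 AATTeess=2 AATtEESs=4 AATtEEss=4 AATtEeSs=8 AATtEess=8 AATteeSs=4 AATteess=4 AAttEESs=2 AAttEEss=2 AAttEeSs=4 AAttEess=4 AAtteeSs=2 AAtteess=2 AaTTEESs=4 AaTTEEss=4 AaTTEeSs=8 AaTTEess=8 AaTTeeSs=4 AaTTeess=4 AaTtEESs=8 AaTtEEss=8 AaTtEeSs=16 AaTtEess=16 AaTteeSs=8 AaTteess=8 AattEESs=4 AattEEss=4 AattEeSs=8 AattEess=8 AatteeSs=4 Aatteess=4 aaTTEESs=2 aaTTEEss=2 aaTTEeSs=4 aaTTEess=4 aaTTeeSs=2 aaTTeess=2 aaTtEESs=4 aaTtEEss=4 aaTtEeSs=8 aaTtEess=8 aaTteeSs=4 aaTteess=4 aattEESs=2 aattEEss=2 aattEeSs=4 aattEess=4 aatteeSs=2 aatteess=2
AaTTEESs hits 4/256; gcd=4; 4÷4/256÷4 = 1/64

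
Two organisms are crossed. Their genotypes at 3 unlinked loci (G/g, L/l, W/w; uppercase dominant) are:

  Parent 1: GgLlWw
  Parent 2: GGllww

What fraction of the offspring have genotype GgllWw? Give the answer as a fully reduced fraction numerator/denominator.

GgLlWw gametes: GLW×1, GLw×1, GlW×1, Glw×1, gLW×1, gLw×1, glW×1, glw×1
GGllww gametes: Glw×8
GgLlWw×GGllww grid (8·8=64): GGLlWw=8 GGLlww=8 GGllWw=8 GGllww=8 GgLlWw=8 GgLlww=8 GgllWw=8 Ggllww=8
GgllWw hits 8/64; gcd=8; 8÷8/64÷8 = 1/8

P(GgllWw) = 1/8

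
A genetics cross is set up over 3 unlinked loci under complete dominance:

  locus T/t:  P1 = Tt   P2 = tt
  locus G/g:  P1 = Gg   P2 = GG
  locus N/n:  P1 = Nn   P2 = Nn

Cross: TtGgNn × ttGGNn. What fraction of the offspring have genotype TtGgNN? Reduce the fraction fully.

P(TtGgNN) = 1/16

TtGgNn gametes: TGN×1, TGn×1, TgN×1, Tgn×1, tGN×1, tGn×1, tgN×1, tgn×1
ttGGNn gametes: tGN×4, tGn×4
TtGgNn×ttGGNn grid (8·8=64): TtGGNN=4 TtGGNn=8 TtGGnn=4 TtGgNN=4 TtGgNn=8 TtGgnn=4 ttGGNN=4 ttGGNn=8 ttGGnn=4 ttGgNN=4 ttGgNn=8 ttGgnn=4
TtGgNN hits 4/64; gcd=4; 4÷4/64÷4 = 1/16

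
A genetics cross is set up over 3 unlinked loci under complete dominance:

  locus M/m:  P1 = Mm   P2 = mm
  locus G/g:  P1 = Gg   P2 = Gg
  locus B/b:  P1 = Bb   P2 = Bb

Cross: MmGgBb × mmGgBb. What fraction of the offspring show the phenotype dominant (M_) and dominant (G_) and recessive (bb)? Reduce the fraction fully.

P(M_ G_ bb) = 3/32

MmGgBb gametes: MGB×1, MGb×1, MgB×1, Mgb×1, mGB×1, mGb×1, mgB×1, mgb×1
mmGgBb gametes: mGB×2, mGb×2, mgB×2, mgb×2
MmGgBb×mmGgBb grid (8·8=64): MmGGBB=2 MmGGBb=4 MmGGbb=2 MmGgBB=4 MmGgBb=8 MmGgbb=4 MmggBB=2 MmggBb=4 Mmggbb=2 mmGGBB=2 mmGGBb=4 mmGGbb=2 mmGgBB=4 mmGgBb=8 mmGgbb=4 mmggBB=2 mmggBb=4 mmggbb=2
M_ G_ bb hits 6/64; gcd=2; 6÷2/64÷2 = 3/32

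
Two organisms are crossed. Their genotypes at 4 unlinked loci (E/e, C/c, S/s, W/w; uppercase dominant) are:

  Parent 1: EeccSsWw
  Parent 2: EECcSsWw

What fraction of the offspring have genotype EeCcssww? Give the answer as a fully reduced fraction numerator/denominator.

P(EeCcssww) = 1/64

EeccSsWw gametes: EcSW×2, EcSw×2, EcsW×2, Ecsw×2, ecSW×2, ecSw×2, ecsW×2, ecsw×2
EECcSsWw gametes: ECSW×2, ECSw×2, ECsW×2, ECsw×2, EcSW×2, EcSw×2, EcsW×2, Ecsw×2
EeccSsWw×EECcSsWw grid (16·16=256): EECcSSWW=4 EECcSSWw=8 EECcSSww=4 EECcSsWW=8 EECcSsWw=16 EECcSsww=8 EECcssWW=4 EECcssWw=8 EECcssww=4 EEccSSWW=4 EEccSSWw=8 EEccSSww=4 EEccSsWW=8 EEccSsWw=16 EEccSsww=8 EEccssWW=4 EEccssWw=8 EEccssww=4 EeCcSSWW=4 EeCcSSWw=8 EeCcSSww=4 EeCcSsWW=8 EeCcSsWw=16 EeCcSsww=8 EeCcssWW=4 EeCcssWw=8 EeCcssww=4 EeccSSWW=4 EeccSSWw=8 EeccSSww=4 EeccSsWW=8 EeccSsWw=16 EeccSsww=8 EeccssWW=4 EeccssWw=8 Eeccssww=4
EeCcssww hits 4/256; gcd=4; 4÷4/256÷4 = 1/64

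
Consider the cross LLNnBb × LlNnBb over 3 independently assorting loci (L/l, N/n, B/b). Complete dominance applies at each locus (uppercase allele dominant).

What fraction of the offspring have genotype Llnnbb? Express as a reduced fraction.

LLNnBb gametes: LNB×2, LNb×2, LnB×2, Lnb×2
LlNnBb gametes: LNB×1, LNb×1, LnB×1, Lnb×1, lNB×1, lNb×1, lnB×1, lnb×1
LLNnBb×LlNnBb grid (8·8=64): LLNNBB=2 LLNNBb=4 LLNNbb=2 LLNnBB=4 LLNnBb=8 LLNnbb=4 LLnnBB=2 LLnnBb=4 LLnnbb=2 LlNNBB=2 LlNNBb=4 LlNNbb=2 LlNnBB=4 LlNnBb=8 LlNnbb=4 LlnnBB=2 LlnnBb=4 Llnnbb=2
Llnnbb hits 2/64; gcd=2; 2÷2/64÷2 = 1/32

P(Llnnbb) = 1/32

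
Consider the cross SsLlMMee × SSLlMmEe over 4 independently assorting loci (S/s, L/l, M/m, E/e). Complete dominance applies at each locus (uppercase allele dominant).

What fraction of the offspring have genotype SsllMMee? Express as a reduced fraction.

P(SsllMMee) = 1/32

SsLlMMee gametes: SLMe×4, SlMe×4, sLMe×4, slMe×4
SSLlMmEe gametes: SLME×2, SLMe×2, SLmE×2, SLme×2, SlME×2, SlMe×2, SlmE×2, Slme×2
SsLlMMee×SSLlMmEe grid (16·16=256): SSLLMMEe=8 SSLLMMee=8 SSLLMmEe=8 SSLLMmee=8 SSLlMMEe=16 SSLlMMee=16 SSLlMmEe=16 SSLlMmee=16 SSllMMEe=8 SSllMMee=8 SSllMmEe=8 SSllMmee=8 SsLLMMEe=8 SsLLMMee=8 SsLLMmEe=8 SsLLMmee=8 SsLlMMEe=16 SsLlMMee=16 SsLlMmEe=16 SsLlMmee=16 SsllMMEe=8 SsllMMee=8 SsllMmEe=8 SsllMmee=8
SsllMMee hits 8/256; gcd=8; 8÷8/256÷8 = 1/32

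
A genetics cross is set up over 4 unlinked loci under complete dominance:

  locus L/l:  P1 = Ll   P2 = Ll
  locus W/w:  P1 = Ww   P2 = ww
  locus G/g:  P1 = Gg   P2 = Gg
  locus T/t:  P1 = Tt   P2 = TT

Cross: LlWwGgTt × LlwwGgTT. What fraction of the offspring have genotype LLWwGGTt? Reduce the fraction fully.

LlWwGgTt gametes: LWGT×1, LWGt×1, LWgT×1, LWgt×1, LwGT×1, LwGt×1, LwgT×1, Lwgt×1, lWGT×1, lWGt×1, lWgT×1, lWgt×1, lwGT×1, lwGt×1, lwgT×1, lwgt×1
LlwwGgTT gametes: LwGT×4, LwgT×4, lwGT×4, lwgT×4
LlWwGgTt×LlwwGgTT grid (16·16=256): LLWwGGTT=4 LLWwGGTt=4 LLWwGgTT=8 LLWwGgTt=8 LLWwggTT=4 LLWwggTt=4 LLwwGGTT=4 LLwwGGTt=4 LLwwGgTT=8 LLwwGgTt=8 LLwwggTT=4 LLwwggTt=4 LlWwGGTT=8 LlWwGGTt=8 LlWwGgTT=16 LlWwGgTt=16 LlWwggTT=8 LlWwggTt=8 LlwwGGTT=8 LlwwGGTt=8 LlwwGgTT=16 LlwwGgTt=16 LlwwggTT=8 LlwwggTt=8 llWwGGTT=4 llWwGGTt=4 llWwGgTT=8 llWwGgTt=8 llWwggTT=4 llWwggTt=4 llwwGGTT=4 llwwGGTt=4 llwwGgTT=8 llwwGgTt=8 llwwggTT=4 llwwggTt=4
LLWwGGTt hits 4/256; gcd=4; 4÷4/256÷4 = 1/64

P(LLWwGGTt) = 1/64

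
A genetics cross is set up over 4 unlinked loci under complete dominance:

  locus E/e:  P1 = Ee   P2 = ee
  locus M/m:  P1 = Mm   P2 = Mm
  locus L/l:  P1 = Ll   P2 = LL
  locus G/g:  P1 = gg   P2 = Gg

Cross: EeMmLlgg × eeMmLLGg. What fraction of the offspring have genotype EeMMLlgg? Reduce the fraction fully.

P(EeMMLlgg) = 1/32

EeMmLlgg gametes: EMLg×2, EMlg×2, EmLg×2, Emlg×2, eMLg×2, eMlg×2, emLg×2, emlg×2
eeMmLLGg gametes: eMLG×4, eMLg×4, emLG×4, emLg×4
EeMmLlgg×eeMmLLGg grid (16·16=256): EeMMLLGg=8 EeMMLLgg=8 EeMMLlGg=8 EeMMLlgg=8 EeMmLLGg=16 EeMmLLgg=16 EeMmLlGg=16 EeMmLlgg=16 EemmLLGg=8 EemmLLgg=8 EemmLlGg=8 EemmLlgg=8 eeMMLLGg=8 eeMMLLgg=8 eeMMLlGg=8 eeMMLlgg=8 eeMmLLGg=16 eeMmLLgg=16 eeMmLlGg=16 eeMmLlgg=16 eemmLLGg=8 eemmLLgg=8 eemmLlGg=8 eemmLlgg=8
EeMMLlgg hits 8/256; gcd=8; 8÷8/256÷8 = 1/32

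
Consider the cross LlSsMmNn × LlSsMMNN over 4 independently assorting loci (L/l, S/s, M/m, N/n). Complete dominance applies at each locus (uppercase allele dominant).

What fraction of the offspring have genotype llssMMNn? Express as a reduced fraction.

P(llssMMNn) = 1/64

LlSsMmNn gametes: LSMN×1, LSMn×1, LSmN×1, LSmn×1, LsMN×1, LsMn×1, LsmN×1, Lsmn×1, lSMN×1, lSMn×1, lSmN×1, lSmn×1, lsMN×1, lsMn×1, lsmN×1, lsmn×1
LlSsMMNN gametes: LSMN×4, LsMN×4, lSMN×4, lsMN×4
LlSsMmNn×LlSsMMNN grid (16·16=256): LLSSMMNN=4 LLSSMMNn=4 LLSSMmNN=4 LLSSMmNn=4 LLSsMMNN=8 LLSsMMNn=8 LLSsMmNN=8 LLSsMmNn=8 LLssMMNN=4 LLssMMNn=4 LLssMmNN=4 LLssMmNn=4 LlSSMMNN=8 LlSSMMNn=8 LlSSMmNN=8 LlSSMmNn=8 LlSsMMNN=16 LlSsMMNn=16 LlSsMmNN=16 LlSsMmNn=16 LlssMMNN=8 LlssMMNn=8 LlssMmNN=8 LlssMmNn=8 llSSMMNN=4 llSSMMNn=4 llSSMmNN=4 llSSMmNn=4 llSsMMNN=8 llSsMMNn=8 llSsMmNN=8 llSsMmNn=8 llssMMNN=4 llssMMNn=4 llssMmNN=4 llssMmNn=4
llssMMNn hits 4/256; gcd=4; 4÷4/256÷4 = 1/64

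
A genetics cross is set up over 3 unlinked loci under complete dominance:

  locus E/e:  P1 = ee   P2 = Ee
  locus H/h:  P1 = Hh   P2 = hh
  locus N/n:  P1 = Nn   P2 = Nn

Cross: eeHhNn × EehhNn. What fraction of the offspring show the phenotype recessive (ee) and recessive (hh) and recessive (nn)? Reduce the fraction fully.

eeHhNn gametes: eHN×2, eHn×2, ehN×2, ehn×2
EehhNn gametes: EhN×2, Ehn×2, ehN×2, ehn×2
eeHhNn×EehhNn grid (8·8=64): EeHhNN=4 EeHhNn=8 EeHhnn=4 EehhNN=4 EehhNn=8 Eehhnn=4 eeHhNN=4 eeHhNn=8 eeHhnn=4 eehhNN=4 eehhNn=8 eehhnn=4
ee hh nn hits 4/64; gcd=4; 4÷4/64÷4 = 1/16

P(ee hh nn) = 1/16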